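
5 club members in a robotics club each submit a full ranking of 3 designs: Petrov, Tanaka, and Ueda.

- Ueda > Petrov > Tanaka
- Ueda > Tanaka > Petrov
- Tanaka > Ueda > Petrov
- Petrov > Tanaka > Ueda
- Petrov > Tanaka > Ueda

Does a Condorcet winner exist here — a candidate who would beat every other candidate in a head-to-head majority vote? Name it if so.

None — there is no Condorcet winner

Head-to-head results (5 voters total):
Petrov vs Tanaka: Petrov wins 3–2.
Petrov vs Ueda: Ueda wins 3–2.
Tanaka vs Ueda: Tanaka wins 3–2.
No candidate beats all others: Petrov beats Tanaka beats Ueda beats Petrov, a majority cycle.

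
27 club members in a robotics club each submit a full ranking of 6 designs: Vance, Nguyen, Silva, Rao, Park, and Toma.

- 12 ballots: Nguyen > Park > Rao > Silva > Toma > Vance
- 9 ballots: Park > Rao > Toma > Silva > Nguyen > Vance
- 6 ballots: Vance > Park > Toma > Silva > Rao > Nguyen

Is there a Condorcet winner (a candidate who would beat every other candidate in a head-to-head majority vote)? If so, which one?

Head-to-head results (27 voters total):
Vance vs Nguyen: Nguyen wins 21–6.
Vance vs Silva: Silva wins 21–6.
Vance vs Rao: Rao wins 21–6.
Vance vs Park: Park wins 21–6.
Vance vs Toma: Toma wins 21–6.
Nguyen vs Silva: Silva wins 15–12.
Nguyen vs Rao: Rao wins 15–12.
Nguyen vs Park: Park wins 15–12.
Nguyen vs Toma: Toma wins 15–12.
Silva vs Rao: Rao wins 21–6.
Silva vs Park: Park wins 27–0.
Silva vs Toma: Toma wins 15–12.
Rao vs Park: Park wins 27–0.
Rao vs Toma: Rao wins 21–6.
Park vs Toma: Park wins 27–0.
Park beats each rival — Vance (21–6), Nguyen (15–12), Silva (27–0), Rao (27–0), Toma (27–0) — so Park is the Condorcet winner.

Park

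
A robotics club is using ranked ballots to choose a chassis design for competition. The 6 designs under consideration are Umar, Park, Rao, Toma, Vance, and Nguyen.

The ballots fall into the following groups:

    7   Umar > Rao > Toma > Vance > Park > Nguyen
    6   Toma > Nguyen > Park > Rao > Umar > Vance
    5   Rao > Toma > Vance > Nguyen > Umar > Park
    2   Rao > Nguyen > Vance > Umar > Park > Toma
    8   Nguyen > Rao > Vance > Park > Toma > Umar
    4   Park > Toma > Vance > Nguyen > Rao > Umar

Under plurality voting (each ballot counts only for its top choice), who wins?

First-place vote totals:
  Umar: 7
  Park: 4
  Rao: 7
  Toma: 6
  Vance: 0
  Nguyen: 8
Nguyen has the most first-place votes.

Nguyen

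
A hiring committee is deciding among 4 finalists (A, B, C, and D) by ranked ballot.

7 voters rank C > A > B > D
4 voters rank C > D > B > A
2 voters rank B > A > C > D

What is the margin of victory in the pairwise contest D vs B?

5

Ballots ranking D above B: 4.
Ballots ranking B above D: 7+2 = 9.
B wins 9–4, a margin of 5.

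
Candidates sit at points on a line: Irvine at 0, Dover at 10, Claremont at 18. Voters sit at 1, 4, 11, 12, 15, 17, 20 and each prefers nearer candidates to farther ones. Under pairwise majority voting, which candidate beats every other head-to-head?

With single-peaked preferences on a line, the Condorcet winner is the candidate closest to the median voter.
The median voter (position 12) is closest to Dover at 10.
Check: Dover vs Claremont — voters closer to Dover: 4 of 7.

Dover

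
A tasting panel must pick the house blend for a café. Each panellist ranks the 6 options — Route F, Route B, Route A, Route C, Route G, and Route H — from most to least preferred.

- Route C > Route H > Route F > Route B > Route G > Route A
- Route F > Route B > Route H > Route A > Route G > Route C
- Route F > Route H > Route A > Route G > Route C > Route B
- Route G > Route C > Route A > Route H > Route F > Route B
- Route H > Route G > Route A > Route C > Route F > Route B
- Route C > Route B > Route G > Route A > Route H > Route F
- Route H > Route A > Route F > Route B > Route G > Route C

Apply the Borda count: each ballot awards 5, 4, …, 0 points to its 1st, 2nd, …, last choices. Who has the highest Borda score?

Borda scores:
  Route F: 3 + 5 + 5 + 1 + 1 + 0 + 3 = 18
  Route B: 2 + 4 + 0 + 0 + 0 + 4 + 2 = 12
  Route A: 0 + 2 + 3 + 3 + 3 + 2 + 4 = 17
  Route C: 5 + 0 + 1 + 4 + 2 + 5 + 0 = 17
  Route G: 1 + 1 + 2 + 5 + 4 + 3 + 1 = 17
  Route H: 4 + 3 + 4 + 2 + 5 + 1 + 5 = 24
Route H has the highest total.

Route H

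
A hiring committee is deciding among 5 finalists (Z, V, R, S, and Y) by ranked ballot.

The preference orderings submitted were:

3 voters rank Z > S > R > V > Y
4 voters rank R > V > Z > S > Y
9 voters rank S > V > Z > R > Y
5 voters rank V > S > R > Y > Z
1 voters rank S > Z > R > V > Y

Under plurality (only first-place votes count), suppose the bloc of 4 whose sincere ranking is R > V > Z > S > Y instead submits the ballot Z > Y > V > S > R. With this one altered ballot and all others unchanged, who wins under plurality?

S

First-place totals with the altered ballot: Z 7, V 5, R 0, S 10, Y 0.
The winner is unchanged: still S.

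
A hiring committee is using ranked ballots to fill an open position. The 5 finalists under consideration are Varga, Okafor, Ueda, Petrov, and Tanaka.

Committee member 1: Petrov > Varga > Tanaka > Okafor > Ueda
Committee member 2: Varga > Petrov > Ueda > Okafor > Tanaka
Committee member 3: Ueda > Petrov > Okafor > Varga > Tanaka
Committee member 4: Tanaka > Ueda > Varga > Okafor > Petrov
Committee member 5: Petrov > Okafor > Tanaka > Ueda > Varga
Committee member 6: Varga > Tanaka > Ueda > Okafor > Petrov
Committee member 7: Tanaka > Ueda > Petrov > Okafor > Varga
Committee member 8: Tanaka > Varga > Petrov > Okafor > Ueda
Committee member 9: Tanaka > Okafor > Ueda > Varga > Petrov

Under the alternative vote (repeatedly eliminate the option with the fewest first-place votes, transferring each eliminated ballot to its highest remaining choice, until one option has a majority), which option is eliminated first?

Okafor

Round 1: Tanaka 4, Varga 2, Petrov 2, Ueda 1, Okafor 0. Okafor has the fewest and is eliminated.
Round 2: Tanaka 4, Varga 2, Petrov 2, Ueda 1. Ueda has the fewest and is eliminated.
Round 3: Tanaka 4, Petrov 3, Varga 2. Varga has the fewest and is eliminated.
Round 4: Tanaka 5, Petrov 4. Tanaka has a majority.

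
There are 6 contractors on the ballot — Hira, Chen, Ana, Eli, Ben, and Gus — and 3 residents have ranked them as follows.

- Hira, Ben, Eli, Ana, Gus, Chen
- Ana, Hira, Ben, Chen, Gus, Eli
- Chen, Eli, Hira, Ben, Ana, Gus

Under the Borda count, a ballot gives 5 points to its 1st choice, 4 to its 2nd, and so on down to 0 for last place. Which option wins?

Borda scores:
  Hira: 5 + 4 + 3 = 12
  Chen: 0 + 2 + 5 = 7
  Ana: 2 + 5 + 1 = 8
  Eli: 3 + 0 + 4 = 7
  Ben: 4 + 3 + 2 = 9
  Gus: 1 + 1 + 0 = 2
Hira has the highest total.

Hira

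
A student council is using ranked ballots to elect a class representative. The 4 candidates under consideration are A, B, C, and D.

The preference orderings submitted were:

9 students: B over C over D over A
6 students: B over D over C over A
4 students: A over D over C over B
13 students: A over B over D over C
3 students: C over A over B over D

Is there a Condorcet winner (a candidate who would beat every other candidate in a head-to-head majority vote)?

Head-to-head results (35 voters total):
A vs B: A wins 20–15.
A vs C: C wins 18–17.
A vs D: A wins 20–15.
B vs C: B wins 28–7.
B vs D: B wins 31–4.
C vs D: D wins 23–12.
No candidate beats all others: A beats B beats C beats A, a majority cycle.

No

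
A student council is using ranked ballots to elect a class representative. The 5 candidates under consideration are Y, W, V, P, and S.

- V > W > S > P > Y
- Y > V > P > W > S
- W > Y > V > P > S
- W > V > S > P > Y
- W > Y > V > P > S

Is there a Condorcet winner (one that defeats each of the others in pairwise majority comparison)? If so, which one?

W

Head-to-head results (5 voters total):
Y vs W: W wins 4–1.
Y vs V: Y wins 3–2.
Y vs P: Y wins 3–2.
Y vs S: Y wins 3–2.
W vs V: W wins 3–2.
W vs P: W wins 4–1.
W vs S: W wins 5–0.
V vs P: V wins 5–0.
V vs S: V wins 5–0.
P vs S: P wins 3–2.
W beats each rival — Y (4–1), V (3–2), P (4–1), S (5–0) — so W is the Condorcet winner.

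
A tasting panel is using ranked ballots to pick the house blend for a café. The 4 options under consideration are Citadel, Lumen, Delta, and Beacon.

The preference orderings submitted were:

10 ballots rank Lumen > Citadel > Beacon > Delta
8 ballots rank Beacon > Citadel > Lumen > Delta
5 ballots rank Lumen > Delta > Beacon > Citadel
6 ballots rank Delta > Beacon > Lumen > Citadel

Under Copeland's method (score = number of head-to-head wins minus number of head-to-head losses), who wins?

Lumen

Pairwise results:
  Citadel vs Lumen: Lumen wins 21–8.
  Citadel vs Delta: Citadel wins 18–11.
  Citadel vs Beacon: Beacon wins 19–10.
  Lumen vs Delta: Lumen wins 23–6.
  Lumen vs Beacon: Lumen wins 15–14.
  Delta vs Beacon: Beacon wins 18–11.
Copeland scores (wins − losses):
  Citadel: 1 − 2 = -1
  Lumen: 3 − 0 = 3
  Delta: 0 − 3 = -3
  Beacon: 2 − 1 = 1
Lumen has the best Copeland score.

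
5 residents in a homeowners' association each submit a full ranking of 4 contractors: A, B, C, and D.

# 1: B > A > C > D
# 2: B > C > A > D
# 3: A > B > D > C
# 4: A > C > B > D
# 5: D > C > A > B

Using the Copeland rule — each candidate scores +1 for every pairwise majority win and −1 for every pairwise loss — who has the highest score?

A

Pairwise results:
  A vs B: A wins 3–2.
  A vs C: A wins 3–2.
  A vs D: A wins 4–1.
  B vs C: B wins 3–2.
  B vs D: B wins 4–1.
  C vs D: C wins 3–2.
Copeland scores (wins − losses):
  A: 3 − 0 = 3
  B: 2 − 1 = 1
  C: 1 − 2 = -1
  D: 0 − 3 = -3
A has the best Copeland score.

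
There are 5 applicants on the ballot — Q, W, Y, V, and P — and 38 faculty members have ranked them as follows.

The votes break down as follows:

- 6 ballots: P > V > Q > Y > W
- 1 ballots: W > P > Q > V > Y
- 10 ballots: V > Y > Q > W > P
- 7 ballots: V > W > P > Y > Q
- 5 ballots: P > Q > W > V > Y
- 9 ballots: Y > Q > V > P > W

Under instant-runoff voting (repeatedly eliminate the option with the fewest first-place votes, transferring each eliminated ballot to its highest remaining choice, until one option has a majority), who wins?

V

Round 1: V 17, P 11, Y 9, W 1, Q 0. Q has the fewest and is eliminated.
Round 2: V 17, P 11, Y 9, W 1. W has the fewest and is eliminated.
Round 3: V 17, P 12, Y 9. Y has the fewest and is eliminated.
Round 4: V 26, P 12. V has a majority.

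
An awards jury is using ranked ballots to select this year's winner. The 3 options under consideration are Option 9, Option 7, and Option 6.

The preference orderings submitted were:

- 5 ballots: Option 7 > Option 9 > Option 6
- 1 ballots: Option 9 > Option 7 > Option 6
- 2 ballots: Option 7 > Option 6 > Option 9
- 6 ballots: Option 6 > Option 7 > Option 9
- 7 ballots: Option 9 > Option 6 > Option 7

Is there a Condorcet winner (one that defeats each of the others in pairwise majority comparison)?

Head-to-head results (21 voters total):
Option 9 vs Option 7: Option 7 wins 13–8.
Option 9 vs Option 6: Option 9 wins 13–8.
Option 7 vs Option 6: Option 6 wins 13–8.
No candidate beats all others: Option 9 beats Option 6 beats Option 7 beats Option 9, a majority cycle.

No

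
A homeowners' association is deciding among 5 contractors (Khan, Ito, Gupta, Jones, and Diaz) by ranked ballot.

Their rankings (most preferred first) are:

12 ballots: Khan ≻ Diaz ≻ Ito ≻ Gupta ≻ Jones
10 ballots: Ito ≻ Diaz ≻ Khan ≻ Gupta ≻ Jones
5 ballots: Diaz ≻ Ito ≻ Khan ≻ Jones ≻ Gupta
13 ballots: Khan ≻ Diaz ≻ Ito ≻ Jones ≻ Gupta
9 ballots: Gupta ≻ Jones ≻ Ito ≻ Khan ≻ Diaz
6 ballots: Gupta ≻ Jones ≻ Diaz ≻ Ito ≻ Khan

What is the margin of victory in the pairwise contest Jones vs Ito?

Ballots ranking Jones above Ito: 9+6 = 15.
Ballots ranking Ito above Jones: 12+10+5+13 = 40.
Ito wins 40–15, a margin of 25.

25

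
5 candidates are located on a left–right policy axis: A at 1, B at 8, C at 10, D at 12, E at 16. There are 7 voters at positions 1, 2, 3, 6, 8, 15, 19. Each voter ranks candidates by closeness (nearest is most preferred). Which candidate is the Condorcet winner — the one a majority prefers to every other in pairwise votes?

B

With single-peaked preferences on a line, the Condorcet winner is the candidate closest to the median voter.
The median voter (position 6) is closest to B at 8.
Check: B vs A — voters closer to B: 4 of 7.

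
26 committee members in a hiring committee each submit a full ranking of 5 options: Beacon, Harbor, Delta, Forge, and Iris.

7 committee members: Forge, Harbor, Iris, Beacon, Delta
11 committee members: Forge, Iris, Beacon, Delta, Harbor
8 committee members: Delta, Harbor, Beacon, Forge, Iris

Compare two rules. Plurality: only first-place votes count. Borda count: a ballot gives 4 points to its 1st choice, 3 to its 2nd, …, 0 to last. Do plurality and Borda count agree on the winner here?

Yes

Plurality first-place counts: Beacon 0, Harbor 0, Delta 8, Forge 18, Iris 0 → Forge.
Borda totals: Beacon 45, Harbor 45, Delta 43, Forge 80, Iris 47 → Forge.
The two rules agree on Forge.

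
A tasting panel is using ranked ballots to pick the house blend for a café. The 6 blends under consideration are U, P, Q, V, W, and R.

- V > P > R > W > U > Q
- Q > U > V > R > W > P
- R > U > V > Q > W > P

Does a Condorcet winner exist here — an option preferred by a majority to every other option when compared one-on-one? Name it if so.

None — there is no Condorcet winner

Head-to-head results (3 voters total):
U vs P: U wins 2–1.
U vs Q: U wins 2–1.
U vs V: U wins 2–1.
U vs W: U wins 2–1.
U vs R: R wins 2–1.
P vs Q: Q wins 2–1.
P vs V: V wins 3–0.
P vs W: W wins 2–1.
P vs R: R wins 2–1.
Q vs V: V wins 2–1.
Q vs W: Q wins 2–1.
Q vs R: R wins 2–1.
V vs W: V wins 3–0.
V vs R: V wins 2–1.
W vs R: R wins 3–0.
No candidate beats all others: U beats V beats R beats U, a majority cycle.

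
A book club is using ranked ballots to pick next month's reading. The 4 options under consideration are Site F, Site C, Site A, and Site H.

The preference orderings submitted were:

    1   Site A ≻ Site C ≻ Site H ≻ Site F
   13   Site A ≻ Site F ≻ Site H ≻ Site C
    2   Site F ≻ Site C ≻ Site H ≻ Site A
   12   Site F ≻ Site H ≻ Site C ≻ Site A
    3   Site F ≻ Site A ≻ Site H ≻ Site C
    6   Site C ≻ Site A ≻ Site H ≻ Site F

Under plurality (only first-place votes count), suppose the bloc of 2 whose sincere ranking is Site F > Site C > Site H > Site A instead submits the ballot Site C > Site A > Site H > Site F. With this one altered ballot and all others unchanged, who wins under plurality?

First-place totals with the altered ballot: Site F 15, Site C 8, Site A 14, Site H 0.
The winner is unchanged: still Site F.

Site F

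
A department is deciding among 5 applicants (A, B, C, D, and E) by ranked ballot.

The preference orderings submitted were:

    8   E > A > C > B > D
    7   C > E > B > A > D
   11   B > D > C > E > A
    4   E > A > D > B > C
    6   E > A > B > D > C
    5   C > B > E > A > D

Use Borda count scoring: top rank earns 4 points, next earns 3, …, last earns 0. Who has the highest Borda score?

E

Borda scores:
  A: 8·3 + 7·1 + 11·0 + 4·3 + 6·3 + 5·1 = 66
  B: 8·1 + 7·2 + 11·4 + 4·1 + 6·2 + 5·3 = 97
  C: 8·2 + 7·4 + 11·2 + 4·0 + 6·0 + 5·4 = 86
  D: 8·0 + 7·0 + 11·3 + 4·2 + 6·1 + 5·0 = 47
  E: 8·4 + 7·3 + 11·1 + 4·4 + 6·4 + 5·2 = 114
E has the highest total.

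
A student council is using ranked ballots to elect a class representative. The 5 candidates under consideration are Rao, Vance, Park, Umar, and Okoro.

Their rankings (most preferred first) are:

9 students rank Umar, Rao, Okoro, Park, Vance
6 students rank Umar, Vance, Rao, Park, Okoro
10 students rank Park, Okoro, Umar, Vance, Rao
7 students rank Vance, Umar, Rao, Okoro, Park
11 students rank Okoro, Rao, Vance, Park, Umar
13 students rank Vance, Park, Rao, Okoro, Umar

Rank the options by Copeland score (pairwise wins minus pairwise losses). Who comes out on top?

Vance

Pairwise results:
  Rao vs Vance: Vance wins 36–20.
  Rao vs Park: Rao wins 33–23.
  Rao vs Umar: Umar wins 32–24.
  Rao vs Okoro: Rao wins 35–21.
  Vance vs Park: Vance wins 37–19.
  Vance vs Umar: Vance wins 31–25.
  Vance vs Okoro: Okoro wins 30–26.
  Park vs Umar: Park wins 34–22.
  Park vs Okoro: Park wins 29–27.
  Umar vs Okoro: Okoro wins 34–22.
Copeland scores (wins − losses):
  Rao: 2 − 2 = 0
  Vance: 3 − 1 = 2
  Park: 2 − 2 = 0
  Umar: 1 − 3 = -2
  Okoro: 2 − 2 = 0
Vance has the best Copeland score.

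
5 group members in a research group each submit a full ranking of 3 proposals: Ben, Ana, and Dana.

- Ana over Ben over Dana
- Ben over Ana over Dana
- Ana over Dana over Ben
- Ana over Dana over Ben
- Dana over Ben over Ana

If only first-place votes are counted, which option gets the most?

First-place vote totals:
  Ben: 1
  Ana: 3
  Dana: 1
Ana has the most first-place votes.

Ana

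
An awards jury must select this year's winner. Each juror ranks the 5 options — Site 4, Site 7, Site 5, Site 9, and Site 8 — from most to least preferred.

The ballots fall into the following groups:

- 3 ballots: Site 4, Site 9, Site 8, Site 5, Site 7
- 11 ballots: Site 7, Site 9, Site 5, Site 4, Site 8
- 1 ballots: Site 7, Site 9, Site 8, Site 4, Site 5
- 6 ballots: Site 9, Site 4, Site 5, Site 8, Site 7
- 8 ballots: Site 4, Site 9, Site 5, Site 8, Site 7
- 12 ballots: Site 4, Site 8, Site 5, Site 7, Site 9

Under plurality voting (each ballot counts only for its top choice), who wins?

First-place vote totals:
  Site 4: 23
  Site 7: 12
  Site 5: 0
  Site 9: 6
  Site 8: 0
Site 4 has the most first-place votes.

Site 4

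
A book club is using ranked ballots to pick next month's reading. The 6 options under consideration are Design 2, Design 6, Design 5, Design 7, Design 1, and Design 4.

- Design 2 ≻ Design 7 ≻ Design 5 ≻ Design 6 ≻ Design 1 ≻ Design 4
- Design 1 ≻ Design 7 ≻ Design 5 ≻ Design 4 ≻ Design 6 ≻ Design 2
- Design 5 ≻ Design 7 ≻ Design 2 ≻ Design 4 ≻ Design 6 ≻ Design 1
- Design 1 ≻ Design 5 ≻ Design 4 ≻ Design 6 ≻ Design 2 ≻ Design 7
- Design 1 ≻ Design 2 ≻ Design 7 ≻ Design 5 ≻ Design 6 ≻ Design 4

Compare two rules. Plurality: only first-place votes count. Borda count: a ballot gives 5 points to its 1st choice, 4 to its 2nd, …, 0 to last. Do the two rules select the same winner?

No

Plurality first-place counts: Design 2 1, Design 6 0, Design 5 1, Design 7 0, Design 1 3, Design 4 0 → Design 1.
Borda totals: Design 2 13, Design 6 7, Design 5 17, Design 7 15, Design 1 16, Design 4 7 → Design 5.
The two rules disagree: plurality picks Design 1, Borda picks Design 5.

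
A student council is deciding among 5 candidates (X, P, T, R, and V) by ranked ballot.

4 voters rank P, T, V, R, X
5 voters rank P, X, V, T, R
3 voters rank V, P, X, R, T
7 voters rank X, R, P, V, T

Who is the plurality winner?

First-place vote totals:
  X: 7
  P: 9
  T: 0
  R: 0
  V: 3
P has the most first-place votes.

P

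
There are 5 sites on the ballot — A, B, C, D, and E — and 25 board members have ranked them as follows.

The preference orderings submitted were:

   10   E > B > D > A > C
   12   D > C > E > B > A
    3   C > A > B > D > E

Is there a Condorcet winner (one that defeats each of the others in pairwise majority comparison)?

Head-to-head results (25 voters total):
A vs B: B wins 22–3.
A vs C: C wins 15–10.
A vs D: D wins 22–3.
A vs E: E wins 22–3.
B vs C: C wins 15–10.
B vs D: B wins 13–12.
B vs E: E wins 22–3.
C vs D: D wins 22–3.
C vs E: C wins 15–10.
D vs E: D wins 15–10.
No candidate beats all others: B beats D beats C beats B, a majority cycle.

No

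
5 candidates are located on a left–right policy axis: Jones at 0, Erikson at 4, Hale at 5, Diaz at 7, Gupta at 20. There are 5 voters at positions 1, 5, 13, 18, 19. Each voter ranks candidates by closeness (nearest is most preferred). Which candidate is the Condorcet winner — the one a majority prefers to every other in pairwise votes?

With single-peaked preferences on a line, the Condorcet winner is the candidate closest to the median voter.
The median voter (position 13) is closest to Diaz at 7.
Check: Diaz vs Jones — voters closer to Diaz: 4 of 5.

Diaz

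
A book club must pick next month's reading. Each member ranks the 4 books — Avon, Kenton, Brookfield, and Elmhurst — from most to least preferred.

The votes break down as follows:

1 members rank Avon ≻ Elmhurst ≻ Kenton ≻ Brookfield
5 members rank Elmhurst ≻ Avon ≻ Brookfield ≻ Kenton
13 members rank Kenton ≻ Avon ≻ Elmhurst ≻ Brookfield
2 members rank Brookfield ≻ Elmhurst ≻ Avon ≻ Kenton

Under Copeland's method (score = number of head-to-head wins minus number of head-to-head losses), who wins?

Pairwise results:
  Avon vs Kenton: Kenton wins 13–8.
  Avon vs Brookfield: Avon wins 19–2.
  Avon vs Elmhurst: Avon wins 14–7.
  Kenton vs Brookfield: Kenton wins 14–7.
  Kenton vs Elmhurst: Kenton wins 13–8.
  Brookfield vs Elmhurst: Elmhurst wins 19–2.
Copeland scores (wins − losses):
  Avon: 2 − 1 = 1
  Kenton: 3 − 0 = 3
  Brookfield: 0 − 3 = -3
  Elmhurst: 1 − 2 = -1
Kenton has the best Copeland score.

Kenton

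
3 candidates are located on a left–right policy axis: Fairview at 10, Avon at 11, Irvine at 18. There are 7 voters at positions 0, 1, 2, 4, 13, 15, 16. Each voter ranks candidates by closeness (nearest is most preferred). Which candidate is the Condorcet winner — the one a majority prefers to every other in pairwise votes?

With single-peaked preferences on a line, the Condorcet winner is the candidate closest to the median voter.
The median voter (position 4) is closest to Fairview at 10.
Check: Fairview vs Avon — voters closer to Fairview: 4 of 7.

Fairview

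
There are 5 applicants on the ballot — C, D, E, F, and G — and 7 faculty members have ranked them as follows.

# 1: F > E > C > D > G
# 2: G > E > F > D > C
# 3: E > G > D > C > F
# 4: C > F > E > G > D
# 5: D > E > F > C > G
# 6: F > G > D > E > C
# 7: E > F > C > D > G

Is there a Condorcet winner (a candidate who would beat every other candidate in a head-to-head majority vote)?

Head-to-head results (7 voters total):
C vs D: D wins 4–3.
C vs E: E wins 6–1.
C vs F: F wins 5–2.
C vs G: C wins 4–3.
D vs E: E wins 5–2.
D vs F: F wins 5–2.
D vs G: G wins 4–3.
E vs F: E wins 4–3.
E vs G: E wins 5–2.
F vs G: F wins 5–2.
E beats each rival — C (6–1), D (5–2), F (4–3), G (5–2) — so E is the Condorcet winner.

Yes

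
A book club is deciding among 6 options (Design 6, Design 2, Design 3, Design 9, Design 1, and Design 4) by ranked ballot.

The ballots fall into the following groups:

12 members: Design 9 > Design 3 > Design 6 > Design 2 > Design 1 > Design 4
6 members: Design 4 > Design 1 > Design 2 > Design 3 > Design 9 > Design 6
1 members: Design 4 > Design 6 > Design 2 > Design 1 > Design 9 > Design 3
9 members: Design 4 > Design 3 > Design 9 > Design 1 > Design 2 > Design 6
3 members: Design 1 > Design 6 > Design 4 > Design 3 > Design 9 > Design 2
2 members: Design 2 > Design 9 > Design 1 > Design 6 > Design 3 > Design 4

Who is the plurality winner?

Design 4

First-place vote totals:
  Design 6: 0
  Design 2: 2
  Design 3: 0
  Design 9: 12
  Design 1: 3
  Design 4: 16
Design 4 has the most first-place votes.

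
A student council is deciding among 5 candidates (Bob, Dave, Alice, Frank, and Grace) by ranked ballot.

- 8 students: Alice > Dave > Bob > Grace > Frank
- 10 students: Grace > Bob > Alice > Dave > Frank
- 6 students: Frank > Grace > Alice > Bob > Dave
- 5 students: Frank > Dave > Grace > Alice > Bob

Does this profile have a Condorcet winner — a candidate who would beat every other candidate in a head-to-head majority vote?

Head-to-head results (29 voters total):
Bob vs Dave: Bob wins 16–13.
Bob vs Alice: Alice wins 19–10.
Bob vs Frank: Bob wins 18–11.
Bob vs Grace: Grace wins 21–8.
Dave vs Alice: Alice wins 24–5.
Dave vs Frank: Dave wins 18–11.
Dave vs Grace: Grace wins 16–13.
Alice vs Frank: Alice wins 18–11.
Alice vs Grace: Grace wins 21–8.
Frank vs Grace: Grace wins 18–11.
Grace beats each rival — Bob (21–8), Dave (16–13), Alice (21–8), Frank (18–11) — so Grace is the Condorcet winner.

Yes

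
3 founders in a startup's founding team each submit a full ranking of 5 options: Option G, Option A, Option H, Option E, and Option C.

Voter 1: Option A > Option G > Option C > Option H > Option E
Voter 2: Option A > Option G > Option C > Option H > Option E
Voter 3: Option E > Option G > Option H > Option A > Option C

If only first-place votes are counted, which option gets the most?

First-place vote totals:
  Option G: 0
  Option A: 2
  Option H: 0
  Option E: 1
  Option C: 0
Option A has the most first-place votes.

Option A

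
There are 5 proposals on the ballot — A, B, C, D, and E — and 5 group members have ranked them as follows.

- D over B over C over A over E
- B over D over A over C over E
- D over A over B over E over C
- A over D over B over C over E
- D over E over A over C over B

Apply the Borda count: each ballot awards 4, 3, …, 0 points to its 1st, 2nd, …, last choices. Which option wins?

D

Borda scores:
  A: 1 + 2 + 3 + 4 + 2 = 12
  B: 3 + 4 + 2 + 2 + 0 = 11
  C: 2 + 1 + 0 + 1 + 1 = 5
  D: 4 + 3 + 4 + 3 + 4 = 18
  E: 0 + 0 + 1 + 0 + 3 = 4
D has the highest total.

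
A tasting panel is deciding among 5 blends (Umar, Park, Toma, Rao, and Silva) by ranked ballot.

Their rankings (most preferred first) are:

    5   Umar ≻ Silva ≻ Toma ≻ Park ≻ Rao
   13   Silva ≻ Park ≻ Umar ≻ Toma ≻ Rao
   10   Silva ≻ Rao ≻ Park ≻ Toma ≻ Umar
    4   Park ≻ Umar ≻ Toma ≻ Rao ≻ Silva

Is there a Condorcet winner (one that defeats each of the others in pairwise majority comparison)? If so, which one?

Silva

Head-to-head results (32 voters total):
Umar vs Park: Park wins 27–5.
Umar vs Toma: Umar wins 22–10.
Umar vs Rao: Umar wins 22–10.
Umar vs Silva: Silva wins 23–9.
Park vs Toma: Park wins 27–5.
Park vs Rao: Park wins 22–10.
Park vs Silva: Silva wins 28–4.
Toma vs Rao: Toma wins 22–10.
Toma vs Silva: Silva wins 28–4.
Rao vs Silva: Silva wins 28–4.
Silva beats each rival — Umar (23–9), Park (28–4), Toma (28–4), Rao (28–4) — so Silva is the Condorcet winner.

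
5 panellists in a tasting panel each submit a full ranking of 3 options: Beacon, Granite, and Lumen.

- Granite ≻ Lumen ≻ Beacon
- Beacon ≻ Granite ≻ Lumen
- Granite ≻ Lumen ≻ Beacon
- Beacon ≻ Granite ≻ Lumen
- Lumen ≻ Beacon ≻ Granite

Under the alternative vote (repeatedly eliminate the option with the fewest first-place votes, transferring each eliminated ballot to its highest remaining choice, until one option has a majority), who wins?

Beacon

Round 1: Beacon 2, Granite 2, Lumen 1. Lumen has the fewest and is eliminated.
Round 2: Beacon 3, Granite 2. Beacon has a majority.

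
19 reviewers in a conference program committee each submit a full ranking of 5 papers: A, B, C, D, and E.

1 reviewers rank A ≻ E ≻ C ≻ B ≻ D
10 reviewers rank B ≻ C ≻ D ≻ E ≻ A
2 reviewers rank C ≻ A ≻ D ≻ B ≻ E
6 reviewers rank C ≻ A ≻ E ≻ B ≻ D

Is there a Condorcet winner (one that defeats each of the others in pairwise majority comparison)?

Yes

Head-to-head results (19 voters total):
A vs B: B wins 10–9.
A vs C: C wins 18–1.
A vs D: D wins 10–9.
A vs E: E wins 10–9.
B vs C: B wins 10–9.
B vs D: B wins 17–2.
B vs E: B wins 12–7.
C vs D: C wins 19–0.
C vs E: C wins 18–1.
D vs E: D wins 12–7.
B beats each rival — A (10–9), C (10–9), D (17–2), E (12–7) — so B is the Condorcet winner.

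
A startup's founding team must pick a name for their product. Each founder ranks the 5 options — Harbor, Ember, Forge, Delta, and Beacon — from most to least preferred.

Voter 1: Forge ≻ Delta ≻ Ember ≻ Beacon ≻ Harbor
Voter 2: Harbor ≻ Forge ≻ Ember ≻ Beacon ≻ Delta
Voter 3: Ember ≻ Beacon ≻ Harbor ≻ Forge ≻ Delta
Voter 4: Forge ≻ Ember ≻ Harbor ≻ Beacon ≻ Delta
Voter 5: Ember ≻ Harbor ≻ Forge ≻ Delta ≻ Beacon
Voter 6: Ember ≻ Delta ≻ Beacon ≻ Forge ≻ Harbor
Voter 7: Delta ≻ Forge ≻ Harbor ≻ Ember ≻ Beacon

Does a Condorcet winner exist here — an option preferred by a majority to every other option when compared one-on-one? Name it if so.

Head-to-head results (7 voters total):
Harbor vs Ember: Ember wins 5–2.
Harbor vs Forge: Forge wins 4–3.
Harbor vs Delta: Harbor wins 4–3.
Harbor vs Beacon: Harbor wins 4–3.
Ember vs Forge: Forge wins 4–3.
Ember vs Delta: Ember wins 5–2.
Ember vs Beacon: Ember wins 7–0.
Forge vs Delta: Forge wins 5–2.
Forge vs Beacon: Forge wins 5–2.
Delta vs Beacon: Delta wins 4–3.
Forge beats each rival — Harbor (4–3), Ember (4–3), Delta (5–2), Beacon (5–2) — so Forge is the Condorcet winner.

Forge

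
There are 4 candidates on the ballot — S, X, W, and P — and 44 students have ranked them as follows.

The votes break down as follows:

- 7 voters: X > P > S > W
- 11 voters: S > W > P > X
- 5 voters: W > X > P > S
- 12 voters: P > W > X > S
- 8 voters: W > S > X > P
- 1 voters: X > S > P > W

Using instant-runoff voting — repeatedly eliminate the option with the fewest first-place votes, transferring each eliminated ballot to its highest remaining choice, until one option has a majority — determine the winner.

Round 1: W 13, P 12, S 11, X 8. X has the fewest and is eliminated.
Round 2: P 19, W 13, S 12. S has the fewest and is eliminated.
Round 3: W 24, P 20. W has a majority.

W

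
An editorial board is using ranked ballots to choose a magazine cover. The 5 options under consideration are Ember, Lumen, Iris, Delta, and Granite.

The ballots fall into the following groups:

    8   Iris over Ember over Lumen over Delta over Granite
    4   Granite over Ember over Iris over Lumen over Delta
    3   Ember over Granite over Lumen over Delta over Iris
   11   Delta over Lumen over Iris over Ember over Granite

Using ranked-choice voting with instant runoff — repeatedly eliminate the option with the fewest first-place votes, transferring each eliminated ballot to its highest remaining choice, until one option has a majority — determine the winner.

Round 1: Delta 11, Iris 8, Granite 4, Ember 3, Lumen 0. Lumen has the fewest and is eliminated.
Round 2: Delta 11, Iris 8, Granite 4, Ember 3. Ember has the fewest and is eliminated.
Round 3: Delta 11, Iris 8, Granite 7. Granite has the fewest and is eliminated.
Round 4: Delta 14, Iris 12. Delta has a majority.

Delta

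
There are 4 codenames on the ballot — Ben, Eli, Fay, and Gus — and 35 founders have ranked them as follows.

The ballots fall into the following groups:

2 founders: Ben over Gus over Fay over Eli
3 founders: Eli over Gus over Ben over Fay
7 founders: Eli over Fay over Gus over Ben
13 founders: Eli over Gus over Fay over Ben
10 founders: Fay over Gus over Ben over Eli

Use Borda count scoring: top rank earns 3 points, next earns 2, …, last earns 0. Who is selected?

Borda scores:
  Ben: 2·3 + 3·1 + 7·0 + 13·0 + 10·1 = 19
  Eli: 2·0 + 3·3 + 7·3 + 13·3 + 10·0 = 69
  Fay: 2·1 + 3·0 + 7·2 + 13·1 + 10·3 = 59
  Gus: 2·2 + 3·2 + 7·1 + 13·2 + 10·2 = 63
Eli has the highest total.

Eli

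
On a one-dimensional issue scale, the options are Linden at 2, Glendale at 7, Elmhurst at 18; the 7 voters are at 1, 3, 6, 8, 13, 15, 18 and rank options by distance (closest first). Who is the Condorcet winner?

Glendale

With single-peaked preferences on a line, the Condorcet winner is the candidate closest to the median voter.
The median voter (position 8) is closest to Glendale at 7.
Check: Glendale vs Elmhurst — voters closer to Glendale: 4 of 7.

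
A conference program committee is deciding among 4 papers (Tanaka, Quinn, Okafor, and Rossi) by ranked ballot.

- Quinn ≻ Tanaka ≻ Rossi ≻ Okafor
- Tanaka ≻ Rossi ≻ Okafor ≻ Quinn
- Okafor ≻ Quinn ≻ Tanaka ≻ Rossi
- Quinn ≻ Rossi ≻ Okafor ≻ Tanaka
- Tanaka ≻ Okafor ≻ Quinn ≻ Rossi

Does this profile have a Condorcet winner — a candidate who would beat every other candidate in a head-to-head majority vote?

No

Head-to-head results (5 voters total):
Tanaka vs Quinn: Quinn wins 3–2.
Tanaka vs Okafor: Tanaka wins 3–2.
Tanaka vs Rossi: Tanaka wins 4–1.
Quinn vs Okafor: Okafor wins 3–2.
Quinn vs Rossi: Quinn wins 4–1.
Okafor vs Rossi: Rossi wins 3–2.
No candidate beats all others: Tanaka beats Okafor beats Quinn beats Tanaka, a majority cycle.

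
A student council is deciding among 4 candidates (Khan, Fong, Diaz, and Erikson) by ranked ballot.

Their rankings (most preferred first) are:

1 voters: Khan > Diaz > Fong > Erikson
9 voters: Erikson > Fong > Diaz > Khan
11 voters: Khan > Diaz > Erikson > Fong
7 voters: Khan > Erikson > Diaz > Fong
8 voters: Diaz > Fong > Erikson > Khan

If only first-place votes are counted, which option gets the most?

Khan

First-place vote totals:
  Khan: 19
  Fong: 0
  Diaz: 8
  Erikson: 9
Khan has the most first-place votes.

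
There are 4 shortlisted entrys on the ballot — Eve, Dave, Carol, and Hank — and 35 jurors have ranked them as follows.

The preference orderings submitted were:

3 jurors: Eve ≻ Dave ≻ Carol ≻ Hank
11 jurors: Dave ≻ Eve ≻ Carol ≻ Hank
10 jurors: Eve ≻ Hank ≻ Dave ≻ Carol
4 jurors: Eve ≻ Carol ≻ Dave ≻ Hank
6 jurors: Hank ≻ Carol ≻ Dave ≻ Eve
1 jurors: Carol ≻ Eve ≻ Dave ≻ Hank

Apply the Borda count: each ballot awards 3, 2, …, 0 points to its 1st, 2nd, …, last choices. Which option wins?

Borda scores:
  Eve: 3·3 + 11·2 + 10·3 + 4·3 + 6·0 + 2 = 75
  Dave: 3·2 + 11·3 + 10·1 + 4·1 + 6·1 + 1 = 60
  Carol: 3·1 + 11·1 + 10·0 + 4·2 + 6·2 + 3 = 37
  Hank: 3·0 + 11·0 + 10·2 + 4·0 + 6·3 + 0 = 38
Eve has the highest total.

Eve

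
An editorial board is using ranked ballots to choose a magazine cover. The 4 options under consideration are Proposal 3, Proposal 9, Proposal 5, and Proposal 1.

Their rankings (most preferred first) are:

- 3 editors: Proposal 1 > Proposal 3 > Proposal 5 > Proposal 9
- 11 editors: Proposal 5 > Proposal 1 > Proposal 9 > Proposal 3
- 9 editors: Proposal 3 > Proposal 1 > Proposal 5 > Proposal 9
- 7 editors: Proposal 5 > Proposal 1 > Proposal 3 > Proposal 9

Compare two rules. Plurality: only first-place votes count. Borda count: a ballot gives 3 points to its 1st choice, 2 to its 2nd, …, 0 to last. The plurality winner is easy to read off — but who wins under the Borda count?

Proposal 5

Plurality first-place counts: Proposal 3 9, Proposal 9 0, Proposal 5 18, Proposal 1 3 → Proposal 5.
Borda totals: Proposal 3 40, Proposal 9 11, Proposal 5 66, Proposal 1 63 → Proposal 5.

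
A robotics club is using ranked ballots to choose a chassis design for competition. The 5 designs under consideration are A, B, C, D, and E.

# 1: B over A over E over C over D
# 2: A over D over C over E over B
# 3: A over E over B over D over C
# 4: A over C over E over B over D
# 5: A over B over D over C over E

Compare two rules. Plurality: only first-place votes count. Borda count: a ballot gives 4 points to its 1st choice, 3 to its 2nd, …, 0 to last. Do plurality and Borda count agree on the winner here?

Yes

Plurality first-place counts: A 4, B 1, C 0, D 0, E 0 → A.
Borda totals: A 19, B 10, C 7, D 6, E 8 → A.
The two rules agree on A.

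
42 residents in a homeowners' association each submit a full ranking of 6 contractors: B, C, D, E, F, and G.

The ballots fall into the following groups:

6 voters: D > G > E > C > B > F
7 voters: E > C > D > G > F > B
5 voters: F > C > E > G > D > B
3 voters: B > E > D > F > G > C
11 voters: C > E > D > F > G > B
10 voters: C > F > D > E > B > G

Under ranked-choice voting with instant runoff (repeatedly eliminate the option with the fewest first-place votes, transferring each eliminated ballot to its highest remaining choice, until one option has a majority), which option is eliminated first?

Round 1: C 21, E 7, D 6, F 5, B 3, G 0. G has the fewest and is eliminated.
Round 2: C 21, E 7, D 6, F 5, B 3. B has the fewest and is eliminated.
Round 3: C 21, E 10, D 6, F 5. F has the fewest and is eliminated.
Round 4: C 26, E 10, D 6. C has a majority.

G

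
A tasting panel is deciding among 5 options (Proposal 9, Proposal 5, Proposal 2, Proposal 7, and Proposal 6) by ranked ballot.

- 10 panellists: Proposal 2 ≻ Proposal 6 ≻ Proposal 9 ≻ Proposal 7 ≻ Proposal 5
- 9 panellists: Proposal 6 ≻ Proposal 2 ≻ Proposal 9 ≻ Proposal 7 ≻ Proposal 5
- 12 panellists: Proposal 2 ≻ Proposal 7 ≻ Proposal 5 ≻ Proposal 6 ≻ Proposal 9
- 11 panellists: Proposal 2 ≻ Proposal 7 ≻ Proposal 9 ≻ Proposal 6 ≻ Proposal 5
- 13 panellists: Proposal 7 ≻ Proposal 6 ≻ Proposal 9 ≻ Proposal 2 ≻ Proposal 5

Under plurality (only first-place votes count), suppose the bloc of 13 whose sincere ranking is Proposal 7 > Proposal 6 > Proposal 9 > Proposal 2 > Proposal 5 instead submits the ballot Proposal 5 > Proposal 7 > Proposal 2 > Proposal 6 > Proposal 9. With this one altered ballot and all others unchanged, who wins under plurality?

Proposal 2

First-place totals with the altered ballot: Proposal 9 0, Proposal 5 13, Proposal 2 33, Proposal 7 0, Proposal 6 9.
The winner is unchanged: still Proposal 2.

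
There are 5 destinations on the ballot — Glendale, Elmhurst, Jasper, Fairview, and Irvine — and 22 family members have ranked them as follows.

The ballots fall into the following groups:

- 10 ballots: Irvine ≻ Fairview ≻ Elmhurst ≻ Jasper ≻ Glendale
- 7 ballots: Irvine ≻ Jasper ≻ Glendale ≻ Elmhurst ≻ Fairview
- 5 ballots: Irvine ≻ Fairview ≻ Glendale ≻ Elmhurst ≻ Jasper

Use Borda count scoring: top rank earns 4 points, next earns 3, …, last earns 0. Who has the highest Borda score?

Irvine

Borda scores:
  Glendale: 10·0 + 7·2 + 5·2 = 24
  Elmhurst: 10·2 + 7·1 + 5·1 = 32
  Jasper: 10·1 + 7·3 + 5·0 = 31
  Fairview: 10·3 + 7·0 + 5·3 = 45
  Irvine: 10·4 + 7·4 + 5·4 = 88
Irvine has the highest total.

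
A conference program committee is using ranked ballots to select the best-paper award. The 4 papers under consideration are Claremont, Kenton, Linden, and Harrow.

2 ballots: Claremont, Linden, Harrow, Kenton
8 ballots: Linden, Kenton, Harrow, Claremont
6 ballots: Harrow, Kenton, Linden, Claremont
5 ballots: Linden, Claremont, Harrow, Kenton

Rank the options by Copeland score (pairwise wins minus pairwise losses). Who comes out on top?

Pairwise results:
  Claremont vs Kenton: Kenton wins 14–7.
  Claremont vs Linden: Linden wins 19–2.
  Claremont vs Harrow: Harrow wins 14–7.
  Kenton vs Linden: Linden wins 15–6.
  Kenton vs Harrow: Harrow wins 13–8.
  Linden vs Harrow: Linden wins 15–6.
Copeland scores (wins − losses):
  Claremont: 0 − 3 = -3
  Kenton: 1 − 2 = -1
  Linden: 3 − 0 = 3
  Harrow: 2 − 1 = 1
Linden has the best Copeland score.

Linden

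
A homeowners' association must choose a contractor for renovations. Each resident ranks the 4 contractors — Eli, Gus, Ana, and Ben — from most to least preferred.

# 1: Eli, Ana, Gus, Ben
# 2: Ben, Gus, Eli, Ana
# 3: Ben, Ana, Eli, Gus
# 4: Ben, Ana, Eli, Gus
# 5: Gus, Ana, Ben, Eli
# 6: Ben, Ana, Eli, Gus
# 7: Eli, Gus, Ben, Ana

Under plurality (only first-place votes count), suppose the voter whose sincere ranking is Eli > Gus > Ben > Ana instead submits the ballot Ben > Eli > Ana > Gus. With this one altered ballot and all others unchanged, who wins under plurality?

First-place totals with the altered ballot: Eli 1, Gus 1, Ana 0, Ben 5.
The winner is unchanged: still Ben.

Ben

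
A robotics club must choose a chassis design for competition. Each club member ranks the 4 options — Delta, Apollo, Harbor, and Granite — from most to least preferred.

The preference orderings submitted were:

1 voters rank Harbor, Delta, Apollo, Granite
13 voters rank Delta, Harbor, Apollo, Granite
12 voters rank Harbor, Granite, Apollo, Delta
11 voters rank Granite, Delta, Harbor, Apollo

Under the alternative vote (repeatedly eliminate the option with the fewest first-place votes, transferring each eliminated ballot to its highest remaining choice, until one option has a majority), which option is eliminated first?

Apollo

Round 1: Delta 13, Harbor 13, Granite 11, Apollo 0. Apollo has the fewest and is eliminated.
Round 2: Delta 13, Harbor 13, Granite 11. Granite has the fewest and is eliminated.
Round 3: Delta 24, Harbor 13. Delta has a majority.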